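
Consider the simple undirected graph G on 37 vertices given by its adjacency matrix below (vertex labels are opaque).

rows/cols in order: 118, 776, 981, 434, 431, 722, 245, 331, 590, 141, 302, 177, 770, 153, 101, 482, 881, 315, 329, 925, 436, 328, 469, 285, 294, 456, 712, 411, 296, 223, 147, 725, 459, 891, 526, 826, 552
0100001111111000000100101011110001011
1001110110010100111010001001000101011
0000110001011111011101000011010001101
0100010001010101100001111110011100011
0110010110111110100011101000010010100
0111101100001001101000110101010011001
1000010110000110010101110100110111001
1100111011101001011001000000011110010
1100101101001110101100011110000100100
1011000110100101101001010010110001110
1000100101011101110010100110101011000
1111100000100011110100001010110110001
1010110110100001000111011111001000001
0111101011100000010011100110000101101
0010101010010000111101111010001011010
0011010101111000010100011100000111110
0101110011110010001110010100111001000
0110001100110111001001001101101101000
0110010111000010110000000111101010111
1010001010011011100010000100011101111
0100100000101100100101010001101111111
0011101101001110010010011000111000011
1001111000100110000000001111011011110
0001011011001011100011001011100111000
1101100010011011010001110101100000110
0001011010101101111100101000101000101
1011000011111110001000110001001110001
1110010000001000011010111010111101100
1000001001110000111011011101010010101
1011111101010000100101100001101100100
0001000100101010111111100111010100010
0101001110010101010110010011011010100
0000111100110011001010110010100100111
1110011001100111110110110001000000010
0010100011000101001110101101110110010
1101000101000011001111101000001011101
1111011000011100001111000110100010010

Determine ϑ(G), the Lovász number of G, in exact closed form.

sqrt(37)

N(981) = {431, 722, 141, 177, 770, 153, 101, 482, 315, 329, 925, 328, 712, 411, 223, 891, 526, 552}, |N(981)| = 18.
N(891) = {118, 776, 981, 722, 245, 141, 302, 153, 101, 482, 881, 315, 925, 436, 469, 285, 411, 826}, |N(891)| = 18.
N(118) = {776, 245, 331, 590, 141, 302, 177, 770, 925, 469, 294, 712, 411, 296, 223, 891, 826, 552}, |N(118)| = 18.
N(552) = {118, 776, 981, 434, 722, 245, 177, 770, 153, 329, 925, 436, 328, 456, 712, 296, 459, 826}, |N(552)| = 18.
deg(v) = 18 for all v (|V|=37); SR(37,18,8,9) — a Paley graph.
A has 3 distinct eigenvalues ≈ [18.0, 2.5414, -3.5414].
Lovász: ϑ = −37(-sqrt(37)/2 - 1/2)/(18+-(-sqrt(37)/2 - 1/2)) = sqrt(37).
ϑ(G) ≈ 6.08276253.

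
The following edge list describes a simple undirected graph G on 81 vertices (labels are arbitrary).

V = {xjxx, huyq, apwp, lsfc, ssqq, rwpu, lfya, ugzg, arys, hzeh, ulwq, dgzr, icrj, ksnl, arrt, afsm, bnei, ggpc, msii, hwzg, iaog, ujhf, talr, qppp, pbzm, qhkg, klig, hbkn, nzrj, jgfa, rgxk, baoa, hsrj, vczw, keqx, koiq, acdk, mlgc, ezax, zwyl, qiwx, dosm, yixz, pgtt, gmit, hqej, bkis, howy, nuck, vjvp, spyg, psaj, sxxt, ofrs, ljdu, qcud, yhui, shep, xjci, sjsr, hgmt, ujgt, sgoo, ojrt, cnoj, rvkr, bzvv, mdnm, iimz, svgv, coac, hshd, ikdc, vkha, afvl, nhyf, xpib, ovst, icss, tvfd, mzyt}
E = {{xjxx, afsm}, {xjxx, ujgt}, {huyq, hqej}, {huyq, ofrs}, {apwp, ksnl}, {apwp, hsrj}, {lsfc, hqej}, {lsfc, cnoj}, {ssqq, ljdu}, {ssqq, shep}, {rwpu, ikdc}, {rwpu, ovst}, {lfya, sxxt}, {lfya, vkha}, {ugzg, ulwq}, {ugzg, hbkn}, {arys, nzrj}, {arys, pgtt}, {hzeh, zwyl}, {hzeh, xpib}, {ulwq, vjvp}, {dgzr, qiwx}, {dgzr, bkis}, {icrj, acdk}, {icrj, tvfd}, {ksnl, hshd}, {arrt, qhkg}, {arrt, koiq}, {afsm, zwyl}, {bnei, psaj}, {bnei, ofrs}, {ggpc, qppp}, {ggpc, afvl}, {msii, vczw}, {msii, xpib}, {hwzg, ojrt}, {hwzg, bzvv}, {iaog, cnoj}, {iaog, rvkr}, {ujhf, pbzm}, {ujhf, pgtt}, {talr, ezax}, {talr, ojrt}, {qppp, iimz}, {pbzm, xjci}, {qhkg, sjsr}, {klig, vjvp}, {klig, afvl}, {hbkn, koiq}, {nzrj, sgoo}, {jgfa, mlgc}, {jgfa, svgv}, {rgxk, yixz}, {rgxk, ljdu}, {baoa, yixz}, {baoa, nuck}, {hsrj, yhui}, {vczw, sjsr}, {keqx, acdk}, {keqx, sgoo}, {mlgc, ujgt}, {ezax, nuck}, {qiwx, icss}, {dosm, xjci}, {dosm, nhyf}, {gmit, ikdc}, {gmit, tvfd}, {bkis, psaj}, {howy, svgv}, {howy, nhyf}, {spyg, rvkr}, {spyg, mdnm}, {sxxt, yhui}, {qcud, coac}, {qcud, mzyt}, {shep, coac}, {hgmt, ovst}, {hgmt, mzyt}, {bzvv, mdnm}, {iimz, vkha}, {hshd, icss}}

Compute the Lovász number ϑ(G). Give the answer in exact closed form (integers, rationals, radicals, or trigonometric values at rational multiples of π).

deg(hbkn) = 2; N(hbkn) = {ugzg, koiq}.
deg(lsfc) = 2; N(lsfc) = {hqej, cnoj}.
N(ksnl) = {apwp, hshd}, |N(ksnl)| = 2.
Vertex baoa has 2 neighbors: yixz, nuck.
deg(v) = 2 for all v (|V|=81); this is C_{81}, the 81-cycle.
The 41 distinct eigenvalues: [2.0, 1.993986, 1.97598, 1.94609, 1.904496, 1.851448, 1.787265, 1.712334, 1.627104, 1.532089, 1.427859, 1.315043, 1.194317, 1.066409, 0.932087, 0.79216, 0.647468, 0.498882, 0.347296, 0.193622, 0.038783, -0.11629, -0.270663, -0.423408, -0.573606, -0.720355, -0.862772, -1.0, -1.131214, -1.255624, -1.372483, -1.481088, -1.580785, -1.670976, -1.751116, -1.820726, -1.879385, -1.926742, -1.962511, -1.986477, -1.998496].
Lovász: ϑ = −81(-2*cos(pi/81))/(2+-(-1)*2*cos(pi/81)) = 81*cos(pi/81)/(cos(pi/81) + 1).
Numerically 40.4848.
Lovász sandwich 40 ≤ 81*cos(pi/81)/(cos(pi/81) + 1) ≤ 41: both strict.

81*cos(pi/81)/(cos(pi/81) + 1)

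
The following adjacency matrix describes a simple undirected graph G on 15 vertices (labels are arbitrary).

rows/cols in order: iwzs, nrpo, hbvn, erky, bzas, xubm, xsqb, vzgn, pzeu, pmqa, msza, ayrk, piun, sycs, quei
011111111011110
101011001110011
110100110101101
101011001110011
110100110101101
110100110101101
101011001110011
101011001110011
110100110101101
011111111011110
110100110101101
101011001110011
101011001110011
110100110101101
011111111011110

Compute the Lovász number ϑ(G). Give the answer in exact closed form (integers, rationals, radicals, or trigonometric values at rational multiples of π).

6

N(hbvn) = {iwzs, nrpo, erky, xsqb, vzgn, pmqa, ayrk, piun, quei}, |N(hbvn)| = 9.
deg(pmqa) = 12; N(pmqa) = {nrpo, hbvn, erky, bzas, xubm, xsqb, vzgn, pzeu, msza, ayrk, piun, sycs}.
Vertex pzeu has 9 neighbors: iwzs, nrpo, erky, xsqb, vzgn, pmqa, ayrk, piun, quei.
Vertex xsqb has 9 neighbors: iwzs, hbvn, bzas, xubm, pzeu, pmqa, msza, sycs, quei.
K_{6,6,3} (perfect); ϑ(G) = α(G) = max{6,6,3} = 6.
≈ 6.000000000 (to 9 d.p.).
Lovász sandwich 6 ≤ 6 ≤ 6: collapsed.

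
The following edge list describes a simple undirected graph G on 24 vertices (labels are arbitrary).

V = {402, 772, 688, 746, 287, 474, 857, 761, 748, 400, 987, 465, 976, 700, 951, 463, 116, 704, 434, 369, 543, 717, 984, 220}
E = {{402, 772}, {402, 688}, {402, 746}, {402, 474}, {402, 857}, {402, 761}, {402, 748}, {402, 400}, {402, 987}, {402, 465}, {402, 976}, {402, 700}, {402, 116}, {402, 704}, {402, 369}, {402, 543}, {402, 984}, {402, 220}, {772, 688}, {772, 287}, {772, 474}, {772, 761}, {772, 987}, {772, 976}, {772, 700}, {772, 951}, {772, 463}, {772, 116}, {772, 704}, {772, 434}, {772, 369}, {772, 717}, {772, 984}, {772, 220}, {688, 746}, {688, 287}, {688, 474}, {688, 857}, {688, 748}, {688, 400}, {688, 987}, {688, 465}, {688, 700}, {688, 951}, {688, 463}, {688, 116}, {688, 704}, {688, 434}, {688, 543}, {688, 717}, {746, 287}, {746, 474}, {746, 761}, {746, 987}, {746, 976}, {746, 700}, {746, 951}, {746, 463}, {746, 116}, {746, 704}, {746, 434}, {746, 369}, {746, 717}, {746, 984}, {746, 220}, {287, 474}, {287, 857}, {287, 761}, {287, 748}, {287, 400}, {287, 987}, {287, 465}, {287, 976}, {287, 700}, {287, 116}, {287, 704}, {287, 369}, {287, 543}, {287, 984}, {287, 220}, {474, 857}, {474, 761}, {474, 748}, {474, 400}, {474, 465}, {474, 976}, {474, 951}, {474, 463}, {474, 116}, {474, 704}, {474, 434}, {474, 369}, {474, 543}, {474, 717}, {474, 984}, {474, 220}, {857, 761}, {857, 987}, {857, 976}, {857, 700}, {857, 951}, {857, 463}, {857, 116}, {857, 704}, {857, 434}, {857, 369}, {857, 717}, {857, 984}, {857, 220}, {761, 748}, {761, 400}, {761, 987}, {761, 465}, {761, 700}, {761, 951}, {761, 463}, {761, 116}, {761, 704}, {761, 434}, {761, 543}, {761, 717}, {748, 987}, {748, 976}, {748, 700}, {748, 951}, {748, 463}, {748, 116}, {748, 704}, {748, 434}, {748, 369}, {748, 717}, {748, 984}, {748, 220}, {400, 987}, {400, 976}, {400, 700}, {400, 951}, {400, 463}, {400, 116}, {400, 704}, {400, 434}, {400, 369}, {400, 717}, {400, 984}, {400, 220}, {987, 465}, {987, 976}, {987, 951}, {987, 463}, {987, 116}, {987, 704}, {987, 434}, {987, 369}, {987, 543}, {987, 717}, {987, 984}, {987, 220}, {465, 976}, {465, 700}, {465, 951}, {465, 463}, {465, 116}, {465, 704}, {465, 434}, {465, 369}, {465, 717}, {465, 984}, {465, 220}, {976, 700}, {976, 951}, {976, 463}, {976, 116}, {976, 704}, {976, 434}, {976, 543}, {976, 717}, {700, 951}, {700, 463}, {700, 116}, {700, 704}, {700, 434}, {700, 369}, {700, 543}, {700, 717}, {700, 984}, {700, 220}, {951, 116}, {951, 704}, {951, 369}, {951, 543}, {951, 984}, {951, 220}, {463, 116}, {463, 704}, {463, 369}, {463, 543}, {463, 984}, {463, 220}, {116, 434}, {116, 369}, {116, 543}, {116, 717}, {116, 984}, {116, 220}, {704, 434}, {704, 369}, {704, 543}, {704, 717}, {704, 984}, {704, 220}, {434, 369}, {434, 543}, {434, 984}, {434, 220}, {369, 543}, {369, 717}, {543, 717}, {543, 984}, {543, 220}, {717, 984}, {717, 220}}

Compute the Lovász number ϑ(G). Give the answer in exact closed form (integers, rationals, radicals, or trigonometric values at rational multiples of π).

7

Vertex 951 has 18 neighbors: 772, 688, 746, 474, 857, 761, 748, 400, 987, 465, 976, 700, 116, 704, 369, 543, 984, 220.
N(772) = {402, 688, 287, 474, 761, 987, 976, 700, 951, 463, 116, 704, 434, 369, 717, 984, 220}, |N(772)| = 17.
deg(402) = 18; N(402) = {772, 688, 746, 474, 857, 761, 748, 400, 987, 465, 976, 700, 116, 704, 369, 543, 984, 220}.
Vertex 369 has 18 neighbors: 402, 772, 746, 287, 474, 857, 748, 400, 987, 465, 700, 951, 463, 116, 704, 434, 543, 717.
Complete 5-partite, parts [7, 6, 6, 3, 2]: perfect, ϑ = α = 7.
≈ 7.0000000 (to 7 d.p.).
α=7, χ(Ḡ)=7; ϑ=7 lies between (collapsed).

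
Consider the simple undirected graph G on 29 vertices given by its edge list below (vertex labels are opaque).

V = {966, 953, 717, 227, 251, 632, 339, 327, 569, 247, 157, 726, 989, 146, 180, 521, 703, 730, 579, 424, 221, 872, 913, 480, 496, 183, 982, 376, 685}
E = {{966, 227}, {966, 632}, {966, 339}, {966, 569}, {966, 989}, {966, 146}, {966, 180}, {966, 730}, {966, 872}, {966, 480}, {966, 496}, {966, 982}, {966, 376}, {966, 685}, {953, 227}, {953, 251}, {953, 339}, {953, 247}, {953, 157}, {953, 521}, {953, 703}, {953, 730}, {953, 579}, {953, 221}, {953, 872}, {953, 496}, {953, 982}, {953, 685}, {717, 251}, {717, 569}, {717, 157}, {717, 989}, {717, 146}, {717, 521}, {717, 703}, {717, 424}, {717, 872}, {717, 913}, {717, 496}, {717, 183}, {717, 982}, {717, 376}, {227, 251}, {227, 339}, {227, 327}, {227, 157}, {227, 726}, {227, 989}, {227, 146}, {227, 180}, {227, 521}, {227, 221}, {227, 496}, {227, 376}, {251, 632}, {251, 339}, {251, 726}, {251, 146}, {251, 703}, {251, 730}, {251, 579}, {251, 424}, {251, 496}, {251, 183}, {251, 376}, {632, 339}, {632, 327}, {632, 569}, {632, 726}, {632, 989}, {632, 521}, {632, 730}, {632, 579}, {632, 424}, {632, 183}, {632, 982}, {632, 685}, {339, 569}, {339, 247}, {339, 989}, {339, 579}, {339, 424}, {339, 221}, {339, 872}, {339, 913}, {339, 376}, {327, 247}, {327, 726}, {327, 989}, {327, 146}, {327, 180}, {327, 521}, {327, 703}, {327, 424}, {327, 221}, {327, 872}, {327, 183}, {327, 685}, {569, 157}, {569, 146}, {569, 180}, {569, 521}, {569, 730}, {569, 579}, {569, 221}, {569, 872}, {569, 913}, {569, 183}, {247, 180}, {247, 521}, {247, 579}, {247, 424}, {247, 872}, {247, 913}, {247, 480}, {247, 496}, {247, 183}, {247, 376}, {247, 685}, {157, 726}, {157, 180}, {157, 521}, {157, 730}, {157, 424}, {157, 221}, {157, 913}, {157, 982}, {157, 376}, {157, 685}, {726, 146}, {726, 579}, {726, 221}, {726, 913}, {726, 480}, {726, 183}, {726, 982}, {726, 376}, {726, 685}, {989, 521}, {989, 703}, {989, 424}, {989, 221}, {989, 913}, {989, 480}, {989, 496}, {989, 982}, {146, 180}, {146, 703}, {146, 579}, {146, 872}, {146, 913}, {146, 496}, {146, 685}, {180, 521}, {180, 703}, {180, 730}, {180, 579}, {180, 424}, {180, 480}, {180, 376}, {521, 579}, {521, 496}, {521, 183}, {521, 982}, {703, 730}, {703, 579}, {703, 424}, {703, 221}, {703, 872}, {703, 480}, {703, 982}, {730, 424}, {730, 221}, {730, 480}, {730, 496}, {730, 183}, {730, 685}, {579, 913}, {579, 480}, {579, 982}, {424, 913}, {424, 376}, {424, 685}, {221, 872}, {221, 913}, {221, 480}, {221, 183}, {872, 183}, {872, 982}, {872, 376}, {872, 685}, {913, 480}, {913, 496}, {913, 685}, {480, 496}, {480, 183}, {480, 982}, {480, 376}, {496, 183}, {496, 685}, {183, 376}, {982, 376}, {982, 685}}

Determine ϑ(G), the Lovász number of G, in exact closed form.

N(913) = {717, 339, 569, 247, 157, 726, 989, 146, 579, 424, 221, 480, 496, 685}, |N(913)| = 14.
N(480) = {966, 247, 726, 989, 180, 703, 730, 579, 221, 913, 496, 183, 982, 376}, |N(480)| = 14.
Vertex 632 has 14 neighbors: 966, 251, 339, 327, 569, 726, 989, 521, 730, 579, 424, 183, 982, 685.
Vertex 227 has 14 neighbors: 966, 953, 251, 339, 327, 157, 726, 989, 146, 180, 521, 221, 496, 376.
14-regular, N=29; strongly regular (29,14,6,7).
Distinct eigenvalues (to 6 d.p.): [14.0, 2.192582, -3.192582].
Lovász (edge-transitive): ϑ = −29·(-sqrt(29)/2 - 1/2)/((14)−(-sqrt(29)/2 - 1/2)) = sqrt(29).
Numerically 5.385165.

sqrt(29)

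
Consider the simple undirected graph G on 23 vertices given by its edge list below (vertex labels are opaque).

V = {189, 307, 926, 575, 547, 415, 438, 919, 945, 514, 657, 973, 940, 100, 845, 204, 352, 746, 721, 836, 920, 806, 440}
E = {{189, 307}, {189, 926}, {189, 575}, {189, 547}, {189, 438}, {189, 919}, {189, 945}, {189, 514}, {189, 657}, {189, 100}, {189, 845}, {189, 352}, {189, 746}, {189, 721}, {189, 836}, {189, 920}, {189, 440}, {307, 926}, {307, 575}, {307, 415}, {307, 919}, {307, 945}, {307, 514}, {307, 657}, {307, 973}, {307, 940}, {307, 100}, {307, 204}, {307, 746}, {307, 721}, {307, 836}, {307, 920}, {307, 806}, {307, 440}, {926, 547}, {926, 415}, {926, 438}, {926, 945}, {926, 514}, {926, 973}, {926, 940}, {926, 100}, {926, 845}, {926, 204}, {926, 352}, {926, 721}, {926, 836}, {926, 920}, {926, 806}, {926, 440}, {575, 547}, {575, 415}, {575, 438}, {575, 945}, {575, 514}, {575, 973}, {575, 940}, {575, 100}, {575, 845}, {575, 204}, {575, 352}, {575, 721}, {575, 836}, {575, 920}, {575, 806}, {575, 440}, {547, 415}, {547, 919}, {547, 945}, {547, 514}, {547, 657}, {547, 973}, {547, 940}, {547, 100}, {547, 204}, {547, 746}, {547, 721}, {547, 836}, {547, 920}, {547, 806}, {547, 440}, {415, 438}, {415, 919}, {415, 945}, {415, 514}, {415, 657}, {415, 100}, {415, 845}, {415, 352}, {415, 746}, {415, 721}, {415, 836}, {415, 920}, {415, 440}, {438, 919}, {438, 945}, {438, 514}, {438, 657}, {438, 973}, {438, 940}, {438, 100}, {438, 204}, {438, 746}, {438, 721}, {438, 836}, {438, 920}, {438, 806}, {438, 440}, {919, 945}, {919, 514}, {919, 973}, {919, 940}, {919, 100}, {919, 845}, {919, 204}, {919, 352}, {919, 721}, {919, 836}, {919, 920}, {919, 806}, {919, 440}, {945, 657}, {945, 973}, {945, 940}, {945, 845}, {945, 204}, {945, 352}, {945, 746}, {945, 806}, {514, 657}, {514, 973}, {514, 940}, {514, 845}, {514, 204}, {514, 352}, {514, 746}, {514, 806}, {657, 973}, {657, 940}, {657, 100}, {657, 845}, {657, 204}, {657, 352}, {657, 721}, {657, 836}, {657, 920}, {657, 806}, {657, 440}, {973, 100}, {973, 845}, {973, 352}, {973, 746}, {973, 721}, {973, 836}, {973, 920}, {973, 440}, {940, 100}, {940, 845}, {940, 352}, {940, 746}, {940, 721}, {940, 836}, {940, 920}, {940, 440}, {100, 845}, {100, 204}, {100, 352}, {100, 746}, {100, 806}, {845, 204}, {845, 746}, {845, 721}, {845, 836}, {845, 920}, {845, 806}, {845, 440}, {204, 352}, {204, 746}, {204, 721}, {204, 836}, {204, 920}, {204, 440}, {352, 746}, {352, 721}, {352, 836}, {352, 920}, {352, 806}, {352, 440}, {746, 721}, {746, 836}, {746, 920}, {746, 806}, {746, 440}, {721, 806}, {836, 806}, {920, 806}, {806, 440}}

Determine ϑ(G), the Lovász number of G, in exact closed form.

7

Vertex 514 has 16 neighbors: 189, 307, 926, 575, 547, 415, 438, 919, 657, 973, 940, 845, 204, 352, 746, 806.
N(547) = {189, 926, 575, 415, 919, 945, 514, 657, 973, 940, 100, 204, 746, 721, 836, 920, 806, 440}, |N(547)| = 18.
N(307) = {189, 926, 575, 415, 919, 945, 514, 657, 973, 940, 100, 204, 746, 721, 836, 920, 806, 440}, |N(307)| = 18.
Vertex 746 has 18 neighbors: 189, 307, 547, 415, 438, 945, 514, 973, 940, 100, 845, 204, 352, 721, 836, 920, 806, 440.
Complete multipartite on [7, 6, 5, 5]: sandwich collapses at ϑ=7.
= 7.0000000… (decimal).
7 ≤ 7 ≤ 7: collapsed.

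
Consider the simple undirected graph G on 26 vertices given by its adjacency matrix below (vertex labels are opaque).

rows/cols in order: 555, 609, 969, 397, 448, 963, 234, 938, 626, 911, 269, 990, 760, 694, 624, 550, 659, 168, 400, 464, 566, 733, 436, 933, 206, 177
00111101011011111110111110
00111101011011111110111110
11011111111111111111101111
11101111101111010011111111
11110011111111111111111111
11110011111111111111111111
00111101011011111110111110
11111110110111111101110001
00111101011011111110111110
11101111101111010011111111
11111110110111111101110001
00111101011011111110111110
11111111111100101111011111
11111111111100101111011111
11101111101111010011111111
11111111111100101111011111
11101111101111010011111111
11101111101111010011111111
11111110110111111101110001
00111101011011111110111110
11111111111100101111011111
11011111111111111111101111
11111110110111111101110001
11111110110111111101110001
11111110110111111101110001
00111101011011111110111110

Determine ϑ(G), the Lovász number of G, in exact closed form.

7

deg(626) = 19; N(626) = {969, 397, 448, 963, 938, 911, 269, 760, 694, 624, 550, 659, 168, 400, 566, 733, 436, 933, 206}.
deg(464) = 19; N(464) = {969, 397, 448, 963, 938, 911, 269, 760, 694, 624, 550, 659, 168, 400, 566, 733, 436, 933, 206}.
deg(448) = 24; N(448) = {555, 609, 969, 397, 234, 938, 626, 911, 269, 990, 760, 694, 624, 550, 659, 168, 400, 464, 566, 733, 436, 933, 206, 177}.
N(933) = {555, 609, 969, 397, 448, 963, 234, 626, 911, 990, 760, 694, 624, 550, 659, 168, 464, 566, 733, 177}, |N(933)| = 20.
Complete multipartite on [7, 6, 5, 4, 2, 2]: sandwich collapses at ϑ=7.
≈ 7.0000000 (to 7 d.p.).
Sandwich: α(G)=7 ≤ ϑ(G)=7 ≤ χ(Ḡ)=7 (collapsed).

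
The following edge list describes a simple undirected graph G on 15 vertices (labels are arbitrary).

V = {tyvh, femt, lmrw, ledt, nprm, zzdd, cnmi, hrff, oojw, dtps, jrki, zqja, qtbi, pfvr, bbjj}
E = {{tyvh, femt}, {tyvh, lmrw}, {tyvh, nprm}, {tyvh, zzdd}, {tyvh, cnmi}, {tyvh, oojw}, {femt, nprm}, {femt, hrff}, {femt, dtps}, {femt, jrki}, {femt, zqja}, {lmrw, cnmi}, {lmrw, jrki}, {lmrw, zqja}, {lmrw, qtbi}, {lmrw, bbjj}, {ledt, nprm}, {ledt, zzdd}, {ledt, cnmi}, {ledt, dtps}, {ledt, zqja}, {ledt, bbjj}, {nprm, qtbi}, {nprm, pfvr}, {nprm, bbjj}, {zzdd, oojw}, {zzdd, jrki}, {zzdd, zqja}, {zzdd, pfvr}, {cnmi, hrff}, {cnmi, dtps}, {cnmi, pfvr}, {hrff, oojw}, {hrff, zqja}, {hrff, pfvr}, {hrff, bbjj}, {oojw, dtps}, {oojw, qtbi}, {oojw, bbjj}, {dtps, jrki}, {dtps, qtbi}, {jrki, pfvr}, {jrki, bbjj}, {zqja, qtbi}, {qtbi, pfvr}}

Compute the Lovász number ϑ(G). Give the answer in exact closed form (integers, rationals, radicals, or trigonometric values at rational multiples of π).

Vertex ledt has 6 neighbors: nprm, zzdd, cnmi, dtps, zqja, bbjj.
Vertex bbjj has 6 neighbors: lmrw, ledt, nprm, hrff, oojw, jrki.
Vertex tyvh has 6 neighbors: femt, lmrw, nprm, zzdd, cnmi, oojw.
deg(lmrw) = 6; N(lmrw) = {tyvh, cnmi, jrki, zqja, qtbi, bbjj}.
6-regular, N=15; Kneser K(6,2) on C(6,2)=15 vertices.
Distinct eigenvalues (to 3 d.p.): [6.0, 1.0, -3.0].
−15·(-3) / ((6)−(-3)) = 5 = ϑ(G).
≈ 5.0000 (to 4 d.p.).

5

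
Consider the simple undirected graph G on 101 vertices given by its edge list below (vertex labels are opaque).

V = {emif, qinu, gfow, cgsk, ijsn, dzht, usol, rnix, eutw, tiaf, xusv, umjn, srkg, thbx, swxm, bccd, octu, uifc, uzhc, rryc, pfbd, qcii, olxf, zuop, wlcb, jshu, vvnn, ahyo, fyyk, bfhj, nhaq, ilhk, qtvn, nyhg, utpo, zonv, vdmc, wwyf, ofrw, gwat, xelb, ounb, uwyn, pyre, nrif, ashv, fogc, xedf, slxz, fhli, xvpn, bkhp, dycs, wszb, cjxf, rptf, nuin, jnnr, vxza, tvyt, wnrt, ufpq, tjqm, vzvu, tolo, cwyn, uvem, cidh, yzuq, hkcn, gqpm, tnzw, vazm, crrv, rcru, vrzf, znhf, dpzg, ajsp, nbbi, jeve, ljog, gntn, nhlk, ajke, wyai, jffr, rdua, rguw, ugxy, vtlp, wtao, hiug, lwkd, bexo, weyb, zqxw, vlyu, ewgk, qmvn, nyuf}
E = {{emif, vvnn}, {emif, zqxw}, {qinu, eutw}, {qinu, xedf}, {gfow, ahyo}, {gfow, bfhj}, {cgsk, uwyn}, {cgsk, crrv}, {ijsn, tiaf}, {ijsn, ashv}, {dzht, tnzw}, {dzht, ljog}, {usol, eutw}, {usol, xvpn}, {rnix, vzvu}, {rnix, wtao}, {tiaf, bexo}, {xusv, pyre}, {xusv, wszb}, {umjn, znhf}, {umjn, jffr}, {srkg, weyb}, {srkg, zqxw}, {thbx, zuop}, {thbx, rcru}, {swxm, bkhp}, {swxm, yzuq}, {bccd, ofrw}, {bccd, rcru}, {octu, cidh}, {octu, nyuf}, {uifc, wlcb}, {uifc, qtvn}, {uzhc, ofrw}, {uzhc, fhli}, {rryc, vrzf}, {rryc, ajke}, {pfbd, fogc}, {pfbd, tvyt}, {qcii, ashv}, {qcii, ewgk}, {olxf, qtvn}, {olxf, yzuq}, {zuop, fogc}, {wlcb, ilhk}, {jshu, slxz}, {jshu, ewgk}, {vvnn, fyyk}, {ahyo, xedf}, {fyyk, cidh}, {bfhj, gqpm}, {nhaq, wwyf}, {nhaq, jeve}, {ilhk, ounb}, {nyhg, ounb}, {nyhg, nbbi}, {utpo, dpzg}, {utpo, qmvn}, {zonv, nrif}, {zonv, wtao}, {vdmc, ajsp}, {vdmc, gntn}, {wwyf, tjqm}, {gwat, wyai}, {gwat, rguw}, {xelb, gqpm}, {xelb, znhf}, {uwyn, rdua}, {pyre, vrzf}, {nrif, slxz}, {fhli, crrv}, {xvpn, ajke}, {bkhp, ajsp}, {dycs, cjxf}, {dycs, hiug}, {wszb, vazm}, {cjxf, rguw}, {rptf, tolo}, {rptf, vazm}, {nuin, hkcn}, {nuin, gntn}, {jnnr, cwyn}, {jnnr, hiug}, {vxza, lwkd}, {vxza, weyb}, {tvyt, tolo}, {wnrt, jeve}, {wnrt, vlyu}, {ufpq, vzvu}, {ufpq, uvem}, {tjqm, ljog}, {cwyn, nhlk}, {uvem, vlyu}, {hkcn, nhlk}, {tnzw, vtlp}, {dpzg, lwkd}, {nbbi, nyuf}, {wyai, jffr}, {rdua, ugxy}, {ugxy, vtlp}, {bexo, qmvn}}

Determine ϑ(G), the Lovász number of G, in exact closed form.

101*cos(pi/101)/(cos(pi/101) + 1)

N(vtlp) = {tnzw, ugxy}, |N(vtlp)| = 2.
deg(znhf) = 2; N(znhf) = {umjn, xelb}.
deg(bfhj) = 2; N(bfhj) = {gfow, gqpm}.
Vertex ashv has 2 neighbors: ijsn, qcii.
Regular of degree 2 on 101 vertices: a single 101-cycle (edge-transitive).
spec(A) ≈ [2.0, 1.996131, 1.98454, 1.96527, 1.938398, 1.904026, 1.862288, 1.813345, 1.757387, 1.694629, 1.625316, 1.549714, 1.468117, 1.38084, 1.288221, 1.190618, 1.088408, 0.981988, 0.871769, 0.758177, 0.641652, 0.522644, 0.401614, 0.279031, 0.155368, 0.031104, -0.093281, -0.217304, -0.340487, -0.462353, -0.582429, -0.700253, -0.815367, -0.927327, -1.035699, -1.140065, -1.240019, -1.335176, -1.425168, -1.509646, -1.588283, -1.660776, -1.726843, -1.78623, -1.838706, -1.884069, -1.922142, -1.952779, -1.975861, -1.991299, -1.999033] (distinct, 6 d.p.).
Lovász: ϑ = −101(-2*cos(pi/101))/(2+-(-1)*2*cos(pi/101)) = 101*cos(pi/101)/(cos(pi/101) + 1).
ϑ(G) ≈ 50.48778317.
50 ≤ 101*cos(pi/101)/(cos(pi/101) + 1) ≤ 51: both strict.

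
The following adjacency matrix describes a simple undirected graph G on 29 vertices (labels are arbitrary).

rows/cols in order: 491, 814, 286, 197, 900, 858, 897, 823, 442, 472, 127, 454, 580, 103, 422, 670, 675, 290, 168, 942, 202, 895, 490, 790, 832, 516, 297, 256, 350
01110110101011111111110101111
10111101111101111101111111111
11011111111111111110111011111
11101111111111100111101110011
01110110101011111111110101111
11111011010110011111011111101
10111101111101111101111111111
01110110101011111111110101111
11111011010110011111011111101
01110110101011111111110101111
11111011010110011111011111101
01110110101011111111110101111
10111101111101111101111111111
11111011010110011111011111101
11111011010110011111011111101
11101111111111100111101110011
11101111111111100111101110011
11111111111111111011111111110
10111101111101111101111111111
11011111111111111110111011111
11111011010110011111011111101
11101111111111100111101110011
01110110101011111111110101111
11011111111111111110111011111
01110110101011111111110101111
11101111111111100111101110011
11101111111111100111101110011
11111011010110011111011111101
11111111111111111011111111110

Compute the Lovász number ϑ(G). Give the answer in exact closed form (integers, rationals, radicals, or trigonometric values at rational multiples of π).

7

deg(290) = 27; N(290) = {491, 814, 286, 197, 900, 858, 897, 823, 442, 472, 127, 454, 580, 103, 422, 670, 675, 168, 942, 202, 895, 490, 790, 832, 516, 297, 256}.
deg(168) = 25; N(168) = {491, 286, 197, 900, 858, 823, 442, 472, 127, 454, 103, 422, 670, 675, 290, 942, 202, 895, 490, 790, 832, 516, 297, 256, 350}.
N(442) = {491, 814, 286, 197, 900, 897, 823, 472, 454, 580, 670, 675, 290, 168, 942, 895, 490, 790, 832, 516, 297, 350}, |N(442)| = 22.
Vertex 197 has 23 neighbors: 491, 814, 286, 900, 858, 897, 823, 442, 472, 127, 454, 580, 103, 422, 290, 168, 942, 202, 490, 790, 832, 256, 350.
K_{7,7,6,4,3,2} (perfect); ϑ(G) = α(G) = max{7,7,6,4,3,2} = 7.
ϑ(G) ≈ 7.00000.
Sandwich: α(G)=7 ≤ ϑ(G)=7 ≤ χ(Ḡ)=7 (collapsed).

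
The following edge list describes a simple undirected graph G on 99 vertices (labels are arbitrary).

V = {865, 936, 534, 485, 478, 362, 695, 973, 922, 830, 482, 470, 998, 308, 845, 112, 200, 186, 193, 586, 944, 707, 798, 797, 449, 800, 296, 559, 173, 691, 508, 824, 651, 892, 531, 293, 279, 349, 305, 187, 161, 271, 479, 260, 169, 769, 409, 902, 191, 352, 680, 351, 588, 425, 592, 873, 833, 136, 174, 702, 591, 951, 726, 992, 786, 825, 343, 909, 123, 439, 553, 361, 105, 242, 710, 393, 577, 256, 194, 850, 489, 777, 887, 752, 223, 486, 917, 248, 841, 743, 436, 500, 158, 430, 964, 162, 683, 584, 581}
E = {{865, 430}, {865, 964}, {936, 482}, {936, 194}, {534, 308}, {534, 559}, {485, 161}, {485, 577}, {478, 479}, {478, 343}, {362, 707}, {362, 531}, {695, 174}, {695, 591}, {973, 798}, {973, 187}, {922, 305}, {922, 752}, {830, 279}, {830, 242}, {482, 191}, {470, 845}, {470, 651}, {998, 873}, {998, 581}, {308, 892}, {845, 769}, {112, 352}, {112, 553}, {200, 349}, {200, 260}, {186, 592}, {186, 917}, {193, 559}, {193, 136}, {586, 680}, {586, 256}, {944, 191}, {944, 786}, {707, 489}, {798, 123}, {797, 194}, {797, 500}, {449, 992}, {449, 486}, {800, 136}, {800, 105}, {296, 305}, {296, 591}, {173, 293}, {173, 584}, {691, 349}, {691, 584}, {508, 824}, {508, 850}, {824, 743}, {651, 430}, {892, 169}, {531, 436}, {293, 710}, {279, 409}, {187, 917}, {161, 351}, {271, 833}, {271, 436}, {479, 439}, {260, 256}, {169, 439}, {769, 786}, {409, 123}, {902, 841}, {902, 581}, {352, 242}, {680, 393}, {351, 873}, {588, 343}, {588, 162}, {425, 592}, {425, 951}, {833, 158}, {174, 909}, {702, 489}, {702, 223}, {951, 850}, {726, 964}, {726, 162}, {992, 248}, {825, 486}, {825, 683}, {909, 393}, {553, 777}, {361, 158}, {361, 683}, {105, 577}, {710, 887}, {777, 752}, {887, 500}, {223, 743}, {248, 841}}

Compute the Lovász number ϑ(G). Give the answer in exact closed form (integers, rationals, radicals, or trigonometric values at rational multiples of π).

Vertex 242 has 2 neighbors: 830, 352.
Vertex 951 has 2 neighbors: 425, 850.
deg(841) = 2; N(841) = {902, 248}.
Vertex 193 has 2 neighbors: 559, 136.
deg(v) = 2 for all v (|V|=99); a single 99-cycle (edge-transitive).
A has 50 distinct eigenvalues ≈ [2.0, 1.996, 1.984, 1.964, 1.936, 1.9, 1.857, 1.806, 1.748, 1.683, 1.611, 1.532, 1.447, 1.357, 1.261, 1.16, 1.054, 0.945, 0.831, 0.714, 0.594, 0.472, 0.347, 0.222, 0.095, -0.032, -0.158, -0.285, -0.41, -0.533, -0.654, -0.773, -0.888, -1.0, -1.108, -1.211, -1.31, -1.403, -1.491, -1.572, -1.647, -1.716, -1.778, -1.832, -1.879, -1.919, -1.951, -1.975, -1.991, -1.999].
With N=99: ϑ(G) = 99·(-(-1)*2*cos(pi/99))/(2−(-2*cos(pi/99))) = 99*cos(pi/99)/(cos(pi/99) + 1).
ϑ(G) ≈ 49.487536.
α=49, χ(Ḡ)=50; ϑ=99*cos(pi/99)/(cos(pi/99) + 1) lies between (both strict).

99*cos(pi/99)/(cos(pi/99) + 1)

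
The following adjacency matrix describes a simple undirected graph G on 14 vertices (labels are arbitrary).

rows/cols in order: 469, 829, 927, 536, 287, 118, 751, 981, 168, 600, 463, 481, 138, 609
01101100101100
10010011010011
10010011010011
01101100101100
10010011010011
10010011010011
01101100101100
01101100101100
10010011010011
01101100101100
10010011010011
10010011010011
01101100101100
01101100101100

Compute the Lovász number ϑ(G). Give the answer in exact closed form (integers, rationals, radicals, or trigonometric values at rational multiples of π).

deg(829) = 7; N(829) = {469, 536, 751, 981, 600, 138, 609}.
N(469) = {829, 927, 287, 118, 168, 463, 481}, |N(469)| = 7.
Vertex 463 has 7 neighbors: 469, 536, 751, 981, 600, 138, 609.
deg(118) = 7; N(118) = {469, 536, 751, 981, 600, 138, 609}.
Complete multipartite on [7, 7]: sandwich collapses at ϑ=7.
= 7.000000… (decimal).
Check 7 ≤ 7 ≤ 7: collapsed.

7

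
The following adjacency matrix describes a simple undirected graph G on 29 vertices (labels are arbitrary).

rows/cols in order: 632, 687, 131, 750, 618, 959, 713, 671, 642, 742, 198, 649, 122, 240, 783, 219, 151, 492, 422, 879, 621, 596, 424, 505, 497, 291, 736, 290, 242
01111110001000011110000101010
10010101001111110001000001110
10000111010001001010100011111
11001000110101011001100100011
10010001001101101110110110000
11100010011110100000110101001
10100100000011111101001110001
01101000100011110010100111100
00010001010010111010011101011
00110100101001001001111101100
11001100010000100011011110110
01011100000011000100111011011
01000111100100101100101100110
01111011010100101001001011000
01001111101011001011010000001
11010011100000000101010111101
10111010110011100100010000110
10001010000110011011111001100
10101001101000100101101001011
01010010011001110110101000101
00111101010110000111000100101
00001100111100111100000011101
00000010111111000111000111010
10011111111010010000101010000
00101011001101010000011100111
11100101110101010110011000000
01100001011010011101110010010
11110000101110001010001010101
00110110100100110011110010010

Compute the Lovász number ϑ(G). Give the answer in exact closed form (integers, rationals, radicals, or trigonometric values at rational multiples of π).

N(290) = {632, 687, 131, 750, 642, 198, 649, 122, 151, 422, 424, 497, 736, 242}, |N(290)| = 14.
deg(879) = 14; N(879) = {687, 750, 713, 742, 198, 240, 783, 219, 492, 422, 621, 424, 736, 242}.
deg(240) = 14; N(240) = {687, 131, 750, 618, 713, 671, 742, 649, 783, 151, 879, 424, 497, 291}.
Vertex 505 has 14 neighbors: 632, 750, 618, 959, 713, 671, 642, 742, 198, 122, 219, 621, 424, 497.
Every vertex has degree 14 (N=29); strongly regular (29,14,6,7).
Distinct eigenvalues (to 3 d.p.): [14.0, 2.193, -3.193].
ϑ = −N·λ_min/(λ_max−λ_min) = −29·(-sqrt(29)/2 - 1/2)/(14−(-sqrt(29)/2 - 1/2)) = sqrt(29).
ϑ(G) ≈ 5.385164807.

sqrt(29)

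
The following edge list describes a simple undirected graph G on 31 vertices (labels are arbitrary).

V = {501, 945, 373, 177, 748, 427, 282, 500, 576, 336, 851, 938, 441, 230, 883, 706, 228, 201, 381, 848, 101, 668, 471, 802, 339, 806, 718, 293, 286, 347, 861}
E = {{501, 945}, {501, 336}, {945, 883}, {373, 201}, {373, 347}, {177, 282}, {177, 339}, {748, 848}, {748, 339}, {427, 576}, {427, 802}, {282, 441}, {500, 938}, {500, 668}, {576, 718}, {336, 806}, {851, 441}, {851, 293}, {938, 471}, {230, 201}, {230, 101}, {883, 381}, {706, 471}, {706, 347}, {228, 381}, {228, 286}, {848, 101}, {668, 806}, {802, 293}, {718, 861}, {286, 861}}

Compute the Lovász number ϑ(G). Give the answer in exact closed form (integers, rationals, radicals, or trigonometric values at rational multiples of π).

31*cos(pi/31)/(cos(pi/31) + 1)

deg(851) = 2; N(851) = {441, 293}.
Vertex 471 has 2 neighbors: 938, 706.
Vertex 347 has 2 neighbors: 373, 706.
N(230) = {201, 101}, |N(230)| = 2.
G on 31 vertices is 2-regular; connected 2-regular on 31 ⇒ C_{31}.
Distinct eigenvalues (to 6 d.p.): [2.0, 1.95906, 1.837916, 1.641527, 1.377934, 1.057928, 0.694611, 0.302856, -0.101298, -0.501305, -0.880788, -1.224212, -1.517516, -1.748693, -1.908279, -1.989739].
Lovász (edge-transitive): ϑ = −31·(-2*cos(pi/31))/((2)−(-2*cos(pi/31))) = 31*cos(pi/31)/(cos(pi/31) + 1).
≈ 15.460135 (to 6 d.p.).
Check 15 ≤ 31*cos(pi/31)/(cos(pi/31) + 1) ≤ 16: both strict.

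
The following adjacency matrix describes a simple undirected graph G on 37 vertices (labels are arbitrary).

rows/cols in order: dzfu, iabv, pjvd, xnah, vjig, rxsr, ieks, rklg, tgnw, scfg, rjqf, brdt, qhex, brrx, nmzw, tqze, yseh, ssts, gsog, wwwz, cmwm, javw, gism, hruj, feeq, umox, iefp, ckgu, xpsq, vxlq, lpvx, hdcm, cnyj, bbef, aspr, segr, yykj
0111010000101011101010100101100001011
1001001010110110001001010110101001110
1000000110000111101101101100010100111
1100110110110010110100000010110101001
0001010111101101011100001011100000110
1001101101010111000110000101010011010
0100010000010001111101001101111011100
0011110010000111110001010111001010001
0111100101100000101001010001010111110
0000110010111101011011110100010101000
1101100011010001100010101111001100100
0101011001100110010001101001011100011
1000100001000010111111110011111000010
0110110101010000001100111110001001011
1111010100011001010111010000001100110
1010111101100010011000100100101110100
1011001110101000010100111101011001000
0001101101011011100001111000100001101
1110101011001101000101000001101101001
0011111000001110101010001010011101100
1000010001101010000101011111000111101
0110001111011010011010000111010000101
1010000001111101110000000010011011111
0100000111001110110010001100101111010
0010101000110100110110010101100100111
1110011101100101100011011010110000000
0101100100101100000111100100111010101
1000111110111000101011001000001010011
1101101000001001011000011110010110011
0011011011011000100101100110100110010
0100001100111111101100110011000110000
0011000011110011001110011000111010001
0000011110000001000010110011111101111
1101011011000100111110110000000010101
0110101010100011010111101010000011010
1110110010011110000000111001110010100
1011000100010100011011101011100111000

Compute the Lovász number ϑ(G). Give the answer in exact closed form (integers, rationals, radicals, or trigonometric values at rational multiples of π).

deg(yykj) = 18; N(yykj) = {dzfu, pjvd, xnah, rklg, brdt, brrx, ssts, gsog, cmwm, javw, gism, feeq, iefp, ckgu, xpsq, hdcm, cnyj, bbef}.
Vertex umox has 18 neighbors: dzfu, iabv, pjvd, rxsr, ieks, rklg, scfg, rjqf, brrx, tqze, yseh, cmwm, javw, hruj, feeq, iefp, xpsq, vxlq.
deg(tqze) = 18; N(tqze) = {dzfu, pjvd, vjig, rxsr, ieks, rklg, scfg, rjqf, nmzw, ssts, gsog, gism, umox, xpsq, lpvx, hdcm, cnyj, aspr}.
Vertex yseh has 18 neighbors: dzfu, pjvd, xnah, ieks, rklg, tgnw, rjqf, qhex, ssts, wwwz, gism, hruj, feeq, umox, ckgu, vxlq, lpvx, bbef.
Every vertex has degree 18 (N=37); Paley(37): SR with (k,λ,μ)=(18,8,9).
A has 3 distinct eigenvalues ≈ [18.0, 2.541, -3.541].
Lovász: ϑ = −37(-sqrt(37)/2 - 1/2)/(18+-(-sqrt(37)/2 - 1/2)) = sqrt(37).
Numerically 6.08276253.

sqrt(37)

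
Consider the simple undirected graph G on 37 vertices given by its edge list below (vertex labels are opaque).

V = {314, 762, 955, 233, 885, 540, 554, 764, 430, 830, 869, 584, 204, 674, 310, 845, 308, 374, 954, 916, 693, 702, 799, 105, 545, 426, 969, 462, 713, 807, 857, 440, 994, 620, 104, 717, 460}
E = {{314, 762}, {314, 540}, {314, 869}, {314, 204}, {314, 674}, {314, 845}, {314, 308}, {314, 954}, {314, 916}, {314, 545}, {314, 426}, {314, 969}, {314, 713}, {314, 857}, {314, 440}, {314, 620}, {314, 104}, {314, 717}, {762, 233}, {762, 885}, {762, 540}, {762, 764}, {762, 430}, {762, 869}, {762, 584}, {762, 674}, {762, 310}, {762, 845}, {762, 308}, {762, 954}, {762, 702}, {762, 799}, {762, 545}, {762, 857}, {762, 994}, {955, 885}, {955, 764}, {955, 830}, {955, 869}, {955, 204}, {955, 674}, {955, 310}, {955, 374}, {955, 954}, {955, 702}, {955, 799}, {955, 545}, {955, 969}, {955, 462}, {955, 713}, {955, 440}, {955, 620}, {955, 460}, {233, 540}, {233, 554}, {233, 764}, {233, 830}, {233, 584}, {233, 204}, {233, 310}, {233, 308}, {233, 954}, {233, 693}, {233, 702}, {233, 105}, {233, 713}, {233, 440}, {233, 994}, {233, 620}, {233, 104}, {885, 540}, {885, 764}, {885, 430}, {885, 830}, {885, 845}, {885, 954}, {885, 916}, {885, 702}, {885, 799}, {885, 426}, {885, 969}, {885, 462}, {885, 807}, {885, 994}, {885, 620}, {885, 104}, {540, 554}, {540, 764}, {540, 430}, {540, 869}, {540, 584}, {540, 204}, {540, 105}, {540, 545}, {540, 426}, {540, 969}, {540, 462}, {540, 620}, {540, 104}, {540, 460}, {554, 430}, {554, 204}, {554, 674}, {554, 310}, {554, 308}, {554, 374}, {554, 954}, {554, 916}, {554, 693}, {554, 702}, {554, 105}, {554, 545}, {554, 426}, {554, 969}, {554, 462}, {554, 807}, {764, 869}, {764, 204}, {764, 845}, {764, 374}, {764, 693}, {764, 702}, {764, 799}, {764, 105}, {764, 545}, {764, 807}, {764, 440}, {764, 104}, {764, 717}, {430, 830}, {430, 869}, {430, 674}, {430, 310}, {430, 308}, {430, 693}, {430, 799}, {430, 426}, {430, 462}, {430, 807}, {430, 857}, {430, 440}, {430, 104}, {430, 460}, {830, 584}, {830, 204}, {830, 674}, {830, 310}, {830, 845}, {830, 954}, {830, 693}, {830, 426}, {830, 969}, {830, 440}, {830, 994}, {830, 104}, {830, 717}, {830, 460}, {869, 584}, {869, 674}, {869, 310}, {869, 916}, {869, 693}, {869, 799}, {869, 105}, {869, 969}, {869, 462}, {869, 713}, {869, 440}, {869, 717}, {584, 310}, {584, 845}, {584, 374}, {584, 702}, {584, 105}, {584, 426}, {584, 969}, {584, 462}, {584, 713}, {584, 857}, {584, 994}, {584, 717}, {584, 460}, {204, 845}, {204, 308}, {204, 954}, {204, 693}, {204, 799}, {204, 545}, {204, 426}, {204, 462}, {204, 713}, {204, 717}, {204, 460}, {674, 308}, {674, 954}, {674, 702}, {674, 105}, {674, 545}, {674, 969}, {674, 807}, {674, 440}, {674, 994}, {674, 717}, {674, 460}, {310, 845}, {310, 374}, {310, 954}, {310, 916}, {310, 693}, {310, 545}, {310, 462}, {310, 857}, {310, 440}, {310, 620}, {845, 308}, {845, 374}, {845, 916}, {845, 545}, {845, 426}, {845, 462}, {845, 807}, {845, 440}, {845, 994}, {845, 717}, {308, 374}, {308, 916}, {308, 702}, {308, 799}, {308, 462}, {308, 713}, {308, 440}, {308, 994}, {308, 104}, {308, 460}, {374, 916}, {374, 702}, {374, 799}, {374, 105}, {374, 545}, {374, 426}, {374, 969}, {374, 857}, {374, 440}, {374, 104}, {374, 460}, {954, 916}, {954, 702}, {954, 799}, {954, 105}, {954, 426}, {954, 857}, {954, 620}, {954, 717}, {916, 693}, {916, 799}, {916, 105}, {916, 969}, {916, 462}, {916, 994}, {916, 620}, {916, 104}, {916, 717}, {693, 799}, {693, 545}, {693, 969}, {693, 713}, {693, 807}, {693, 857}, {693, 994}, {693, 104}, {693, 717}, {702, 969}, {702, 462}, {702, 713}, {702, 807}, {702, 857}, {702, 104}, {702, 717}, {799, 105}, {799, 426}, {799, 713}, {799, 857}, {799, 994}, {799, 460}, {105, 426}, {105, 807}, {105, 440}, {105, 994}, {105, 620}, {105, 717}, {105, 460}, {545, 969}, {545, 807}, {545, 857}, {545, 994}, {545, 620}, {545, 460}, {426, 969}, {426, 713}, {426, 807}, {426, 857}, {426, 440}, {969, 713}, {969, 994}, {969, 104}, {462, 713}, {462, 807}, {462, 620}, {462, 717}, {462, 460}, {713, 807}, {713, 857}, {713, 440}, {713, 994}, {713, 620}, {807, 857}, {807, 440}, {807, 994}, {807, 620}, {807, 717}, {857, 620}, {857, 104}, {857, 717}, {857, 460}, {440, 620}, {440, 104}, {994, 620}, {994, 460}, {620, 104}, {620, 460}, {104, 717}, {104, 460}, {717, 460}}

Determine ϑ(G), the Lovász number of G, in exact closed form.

sqrt(37)

Vertex 857 has 18 neighbors: 314, 762, 430, 584, 310, 374, 954, 693, 702, 799, 545, 426, 713, 807, 620, 104, 717, 460.
N(426) = {314, 885, 540, 554, 430, 830, 584, 204, 845, 374, 954, 799, 105, 969, 713, 807, 857, 440}, |N(426)| = 18.
deg(674) = 18; N(674) = {314, 762, 955, 554, 430, 830, 869, 308, 954, 702, 105, 545, 969, 807, 440, 994, 717, 460}.
N(308) = {314, 762, 233, 554, 430, 204, 674, 845, 374, 916, 702, 799, 462, 713, 440, 994, 104, 460}, |N(308)| = 18.
deg(v) = 18 for all v (|V|=37); strongly regular (37,18,8,9).
The 3 distinct eigenvalues: [18.0, 2.5414, -3.5414].
With N=37: ϑ(G) = 37·(-(-sqrt(37)/2 - 1/2))/(18−(-sqrt(37)/2 - 1/2)) = sqrt(37).
Numerically 6.08276.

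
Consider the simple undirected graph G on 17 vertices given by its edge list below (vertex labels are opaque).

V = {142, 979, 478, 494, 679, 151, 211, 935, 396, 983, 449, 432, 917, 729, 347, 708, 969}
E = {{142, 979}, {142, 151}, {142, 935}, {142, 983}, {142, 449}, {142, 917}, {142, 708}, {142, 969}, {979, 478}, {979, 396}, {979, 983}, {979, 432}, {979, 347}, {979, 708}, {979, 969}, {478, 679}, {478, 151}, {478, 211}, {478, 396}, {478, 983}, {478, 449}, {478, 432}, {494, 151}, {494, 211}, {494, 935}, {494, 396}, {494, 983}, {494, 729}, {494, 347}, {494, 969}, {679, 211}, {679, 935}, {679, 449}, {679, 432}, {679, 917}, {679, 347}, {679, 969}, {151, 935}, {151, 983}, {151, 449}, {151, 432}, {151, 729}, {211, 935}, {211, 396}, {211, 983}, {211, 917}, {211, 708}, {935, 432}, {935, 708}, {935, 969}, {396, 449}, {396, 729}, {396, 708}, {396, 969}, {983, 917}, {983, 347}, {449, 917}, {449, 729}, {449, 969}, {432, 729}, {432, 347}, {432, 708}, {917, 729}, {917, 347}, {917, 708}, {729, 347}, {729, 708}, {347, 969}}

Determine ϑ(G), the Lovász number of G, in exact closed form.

deg(679) = 8; N(679) = {478, 211, 935, 449, 432, 917, 347, 969}.
deg(432) = 8; N(432) = {979, 478, 679, 151, 935, 729, 347, 708}.
N(478) = {979, 679, 151, 211, 396, 983, 449, 432}, |N(478)| = 8.
deg(211) = 8; N(211) = {478, 494, 679, 935, 396, 983, 917, 708}.
17-vertex 8-regular graph: SR(17,8,3,4) — a Paley graph.
Distinct eigenvalues (to 6 d.p.): [8.0, 1.561553, -2.561553].
ϑ = −N·λ_min/(λ_max−λ_min) = −17·(-sqrt(17)/2 - 1/2)/(8−(-sqrt(17)/2 - 1/2)) = sqrt(17).
= 4.1231… (decimal).

sqrt(17)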